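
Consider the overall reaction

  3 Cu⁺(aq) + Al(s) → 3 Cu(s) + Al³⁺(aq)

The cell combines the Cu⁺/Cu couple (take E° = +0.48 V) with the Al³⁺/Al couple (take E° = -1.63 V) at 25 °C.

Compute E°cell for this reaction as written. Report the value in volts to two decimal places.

+2.11 V

The Cu⁺/Cu couple has the higher reduction potential, so it is the cathode; Al³⁺/Al is oxidised at the anode.
E°cell = E°(cathode) − E°(anode) = (+0.48) − (-1.63) = +2.11 V.
Since E°cell > 0, the reaction is spontaneous under standard conditions.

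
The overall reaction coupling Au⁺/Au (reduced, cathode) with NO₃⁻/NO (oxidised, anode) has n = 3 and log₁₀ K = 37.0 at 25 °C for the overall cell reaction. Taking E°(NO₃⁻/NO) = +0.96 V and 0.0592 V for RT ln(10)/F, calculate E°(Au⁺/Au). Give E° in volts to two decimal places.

+1.69 V

E°cell = (0.0592/n)·log K = (0.0592/3)(37.0) = +0.730 V.
Since Au⁺/Au is the cathode and NO₃⁻/NO the anode, E°cell = E°(Au⁺/Au) − E°(NO₃⁻/NO).
So E°(Au⁺/Au) = E°cell + E°(NO₃⁻/NO) = +0.730 + (+0.96) = +1.69 V.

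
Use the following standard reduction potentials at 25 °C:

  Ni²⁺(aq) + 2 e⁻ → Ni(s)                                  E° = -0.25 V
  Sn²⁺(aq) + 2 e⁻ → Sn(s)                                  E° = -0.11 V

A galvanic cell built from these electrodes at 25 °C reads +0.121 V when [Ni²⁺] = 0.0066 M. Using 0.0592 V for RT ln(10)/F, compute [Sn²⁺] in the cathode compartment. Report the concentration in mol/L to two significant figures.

0.0015 M

Sn²⁺/Sn is the cathode, Ni²⁺/Ni the anode: E°cell = +0.14 V, n = 2.
Overall reaction: Sn²⁺(aq) + Ni(s) → Sn(s) + Ni²⁺(aq); Q = [Ni²⁺]^1/[Sn²⁺]^1.
From E = E° − (0.0592/n) log Q: log Q = (E° − E)·n/0.0592 = (+0.14 − (+0.121))·2/0.0592 = 0.6419.
So 1·log[Sn²⁺] = 1·log(0.0066) − log Q = -2.1805 − (0.6419) = -2.8224; [Sn²⁺] = 10^(-2.8224) ≈ 0.0015 M.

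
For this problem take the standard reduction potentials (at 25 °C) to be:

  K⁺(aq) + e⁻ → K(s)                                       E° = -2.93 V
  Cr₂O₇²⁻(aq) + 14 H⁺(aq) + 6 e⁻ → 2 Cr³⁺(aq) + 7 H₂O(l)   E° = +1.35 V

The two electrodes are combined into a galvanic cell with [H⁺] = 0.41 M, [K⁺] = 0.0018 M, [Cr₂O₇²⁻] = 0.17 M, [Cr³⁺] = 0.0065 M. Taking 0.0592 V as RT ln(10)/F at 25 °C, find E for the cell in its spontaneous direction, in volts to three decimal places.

+4.425 V

Cr₂O₇²⁻/Cr³⁺ is the cathode (higher E°), K⁺/K the anode: E°cell = +1.35 − (-2.93) = +4.28 V, n = 6.
Overall: Cr₂O₇²⁻(aq) + 14 H⁺(aq) + 6 K(s) → 2 Cr³⁺(aq) + 7 H₂O(l) + 6 K⁺(aq)
Q = [Cr³⁺]^2·[K⁺]^6 / ([Cr₂O₇²⁻]·[H⁺]^14); log Q = -14.652.
E = E° − (0.0592/n) log Q = +4.28 − (0.0592/6)(-14.652) = +4.425 V.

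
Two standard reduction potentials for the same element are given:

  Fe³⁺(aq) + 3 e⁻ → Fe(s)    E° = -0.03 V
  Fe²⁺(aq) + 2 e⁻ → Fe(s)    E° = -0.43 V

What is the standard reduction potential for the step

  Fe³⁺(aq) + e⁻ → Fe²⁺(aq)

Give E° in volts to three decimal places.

Sequential free energies add, so n₃E°₃ = n₁E°₁ + n₂E°₂.
With n₃ = 3, and the known step contributing 2×(-0.43) V, the unknown satisfies 1·E° = 3×(-0.03) − 2×(-0.43) = +0.770.
E° = +0.770 / 1 = +0.770 V.

+0.770 V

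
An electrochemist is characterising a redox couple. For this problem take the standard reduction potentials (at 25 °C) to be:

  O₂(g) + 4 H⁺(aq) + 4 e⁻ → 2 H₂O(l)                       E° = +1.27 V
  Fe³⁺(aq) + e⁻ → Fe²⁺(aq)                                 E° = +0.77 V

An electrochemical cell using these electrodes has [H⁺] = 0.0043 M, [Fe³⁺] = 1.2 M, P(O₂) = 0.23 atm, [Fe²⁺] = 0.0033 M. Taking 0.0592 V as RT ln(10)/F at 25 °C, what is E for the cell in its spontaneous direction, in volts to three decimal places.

O₂/H₂O is the cathode (higher E°), Fe³⁺/Fe²⁺ the anode: E°cell = +1.27 − (+0.77) = +0.50 V, n = 4.
Overall: O₂(g) + 4 H⁺(aq) + 4 Fe²⁺(aq) → 2 H₂O(l) + 4 Fe³⁺(aq)
Q = [Fe³⁺]^4 / (P(O₂)·[H⁺]^4·[Fe²⁺]^4); log Q = 20.347.
E = E° − (0.0592/n) log Q = +0.50 − (0.0592/4)(20.347) = +0.199 V.

+0.199 V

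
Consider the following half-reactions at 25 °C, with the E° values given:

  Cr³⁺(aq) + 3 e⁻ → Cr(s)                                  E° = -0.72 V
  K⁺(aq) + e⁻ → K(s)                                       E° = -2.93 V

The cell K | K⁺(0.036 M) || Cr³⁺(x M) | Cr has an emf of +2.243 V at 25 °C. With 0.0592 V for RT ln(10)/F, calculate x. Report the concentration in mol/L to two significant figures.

Cr³⁺/Cr is the cathode, K⁺/K the anode: E°cell = +2.21 V, n = 3.
Overall reaction: Cr³⁺(aq) + 3 K(s) → Cr(s) + 3 K⁺(aq); Q = [K⁺]^3/[Cr³⁺]^1.
From E = E° − (0.0592/n) log Q: log Q = (E° − E)·n/0.0592 = (+2.21 − (+2.243))·3/0.0592 = -1.6723.
So 1·log[Cr³⁺] = 3·log(0.036) − log Q = -4.3311 − (-1.6723) = -2.6588; [Cr³⁺] = 10^(-2.6588) ≈ 0.0022 M.

0.0022 M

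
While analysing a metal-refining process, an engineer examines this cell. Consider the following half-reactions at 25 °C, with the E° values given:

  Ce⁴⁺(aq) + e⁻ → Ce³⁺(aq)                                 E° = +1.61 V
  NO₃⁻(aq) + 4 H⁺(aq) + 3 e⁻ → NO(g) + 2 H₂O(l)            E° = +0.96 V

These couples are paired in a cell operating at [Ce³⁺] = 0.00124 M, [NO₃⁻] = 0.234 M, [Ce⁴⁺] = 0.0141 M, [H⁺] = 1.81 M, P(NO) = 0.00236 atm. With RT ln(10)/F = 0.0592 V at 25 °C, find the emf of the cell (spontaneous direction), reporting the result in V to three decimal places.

Ce⁴⁺/Ce³⁺ is the cathode (higher E°), NO₃⁻/NO the anode: E°cell = +1.61 − (+0.96) = +0.65 V, n = 3.
Overall: 3 Ce⁴⁺(aq) + NO(g) + 2 H₂O(l) → 3 Ce³⁺(aq) + NO₃⁻(aq) + 4 H⁺(aq)
Q = [Ce³⁺]^3·[NO₃⁻]·[H⁺]^4 / ([Ce⁴⁺]^3·P(NO)); log Q = -0.140.
E = E° − (0.0592/n) log Q = +0.65 − (0.0592/3)(-0.140) = +0.653 V.

+0.653 V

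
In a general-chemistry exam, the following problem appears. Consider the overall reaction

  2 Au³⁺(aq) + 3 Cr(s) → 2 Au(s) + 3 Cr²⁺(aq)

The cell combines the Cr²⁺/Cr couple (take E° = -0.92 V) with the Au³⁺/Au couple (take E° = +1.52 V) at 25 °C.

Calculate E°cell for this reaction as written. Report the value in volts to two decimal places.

The Au³⁺/Au couple has the higher reduction potential, so it is the cathode; Cr²⁺/Cr is oxidised at the anode.
E°cell = E°(cathode) − E°(anode) = (+1.52) − (-0.92) = +2.44 V.

+2.44 V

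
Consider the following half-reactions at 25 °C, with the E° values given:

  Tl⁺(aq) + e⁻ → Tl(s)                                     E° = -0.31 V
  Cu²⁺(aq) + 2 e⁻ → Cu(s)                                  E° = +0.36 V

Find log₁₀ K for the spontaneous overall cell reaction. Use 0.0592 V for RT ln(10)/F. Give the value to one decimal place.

22.6

Cathode: Cu²⁺/Cu; anode: Tl⁺/Tl. E°cell = +0.67 V, n = 2.
log K = nE°cell / 0.0592 = (2)(+0.67) / 0.0592 = 22.6.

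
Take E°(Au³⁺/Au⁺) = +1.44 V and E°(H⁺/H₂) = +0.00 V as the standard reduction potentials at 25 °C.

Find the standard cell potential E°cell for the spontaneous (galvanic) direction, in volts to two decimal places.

+1.44 V

The Au³⁺/Au⁺ couple has the higher reduction potential, so it is the cathode; H⁺/H₂ is oxidised at the anode.
E°cell = E°(cathode) − E°(anode) = (+1.44) − (+0.00) = +1.44 V.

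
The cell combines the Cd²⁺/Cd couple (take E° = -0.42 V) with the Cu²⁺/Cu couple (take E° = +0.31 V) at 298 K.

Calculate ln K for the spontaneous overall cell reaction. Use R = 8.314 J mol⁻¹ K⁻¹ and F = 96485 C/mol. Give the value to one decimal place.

Cathode: Cu²⁺/Cu; anode: Cd²⁺/Cd. E°cell = (+0.31) − (-0.42) = +0.73 V, with n = 2.
ΔG° = −nFE° = −RT ln K, so ln K = nFE°/(RT) = (2)(96485)(+0.73) / ((8.314)(298)) = 56.857.

56.9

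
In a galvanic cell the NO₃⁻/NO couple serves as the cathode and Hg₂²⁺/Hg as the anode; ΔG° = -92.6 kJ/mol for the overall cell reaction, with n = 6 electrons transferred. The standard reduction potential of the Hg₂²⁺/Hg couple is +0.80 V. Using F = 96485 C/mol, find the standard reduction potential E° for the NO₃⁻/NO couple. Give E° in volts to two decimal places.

E°cell = −ΔG°/(nF) = −(-92.6×10³)/((6)(96485)) = +0.160 V.
Since NO₃⁻/NO is the cathode and Hg₂²⁺/Hg the anode, E°cell = E°(NO₃⁻/NO) − E°(Hg₂²⁺/Hg).
So E°(NO₃⁻/NO) = E°cell + E°(Hg₂²⁺/Hg) = +0.160 + (+0.80) = +0.96 V.

+0.96 V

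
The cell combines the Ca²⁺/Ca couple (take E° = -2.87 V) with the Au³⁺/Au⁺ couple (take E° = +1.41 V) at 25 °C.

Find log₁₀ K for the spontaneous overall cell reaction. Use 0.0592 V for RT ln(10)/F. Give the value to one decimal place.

Cathode: Au³⁺/Au⁺; anode: Ca²⁺/Ca. E°cell = +4.28 V, n = 2.
log K = nE°cell / 0.0592 = (2)(+4.28) / 0.0592 = 144.6.

144.6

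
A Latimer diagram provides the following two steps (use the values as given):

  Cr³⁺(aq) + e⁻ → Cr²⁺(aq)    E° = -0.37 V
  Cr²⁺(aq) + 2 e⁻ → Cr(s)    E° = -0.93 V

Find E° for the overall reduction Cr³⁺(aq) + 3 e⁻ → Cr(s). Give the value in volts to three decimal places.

-0.743 V

Since ΔG° = −nFE° is additive over sequential reductions, n₃E°₃ = n₁E°₁ + n₂E°₂.
E°₃ = (1×-0.37 + 2×-0.93) / 3 = (-2.230) / 3 = -0.743 V.
Simply averaging or adding the two E° values would be wrong; the electron-weighted sum is required.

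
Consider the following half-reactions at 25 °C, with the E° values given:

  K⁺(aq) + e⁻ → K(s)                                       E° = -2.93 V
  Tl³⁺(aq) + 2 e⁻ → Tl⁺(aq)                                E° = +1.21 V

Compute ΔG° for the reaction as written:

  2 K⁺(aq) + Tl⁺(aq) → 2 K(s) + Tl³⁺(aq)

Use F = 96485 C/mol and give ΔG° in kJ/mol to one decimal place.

As written, K⁺/K is reduced (cathode) and Tl³⁺/Tl⁺ is oxidised (anode), so E°cell = (-2.93) − (+1.21) = -4.14 V.
Balancing electrons gives n = 2.
ΔG° = −nFE° = −(2)(96485)(-4.14) = 798,896 J = +798.9 kJ/mol.

+798.9 kJ/mol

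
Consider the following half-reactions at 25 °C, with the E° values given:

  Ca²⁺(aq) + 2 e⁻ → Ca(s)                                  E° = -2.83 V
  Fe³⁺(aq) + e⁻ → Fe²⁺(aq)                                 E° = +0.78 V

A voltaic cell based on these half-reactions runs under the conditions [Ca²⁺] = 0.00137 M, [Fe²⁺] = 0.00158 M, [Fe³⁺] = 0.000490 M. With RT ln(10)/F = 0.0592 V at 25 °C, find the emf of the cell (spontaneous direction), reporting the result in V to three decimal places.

+3.665 V

Fe³⁺/Fe²⁺ is the cathode (higher E°), Ca²⁺/Ca the anode: E°cell = +0.78 − (-2.83) = +3.61 V, n = 2.
Overall: 2 Fe³⁺(aq) + Ca(s) → 2 Fe²⁺(aq) + Ca²⁺(aq)
Q = [Fe²⁺]^2·[Ca²⁺] / ([Fe³⁺]^2); log Q = -1.846.
E = E° − (0.0592/n) log Q = +3.61 − (0.0592/2)(-1.846) = +3.665 V.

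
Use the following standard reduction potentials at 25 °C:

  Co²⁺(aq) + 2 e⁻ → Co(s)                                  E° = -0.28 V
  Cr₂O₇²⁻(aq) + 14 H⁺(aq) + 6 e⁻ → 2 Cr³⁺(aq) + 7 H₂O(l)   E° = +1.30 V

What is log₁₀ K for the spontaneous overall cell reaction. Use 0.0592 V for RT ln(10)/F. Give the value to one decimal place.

Cathode: Cr₂O₇²⁻/Cr³⁺; anode: Co²⁺/Co. E°cell = +1.58 V, n = 6.
log K = nE°cell / 0.0592 = (6)(+1.58) / 0.0592 = 160.1.

160.1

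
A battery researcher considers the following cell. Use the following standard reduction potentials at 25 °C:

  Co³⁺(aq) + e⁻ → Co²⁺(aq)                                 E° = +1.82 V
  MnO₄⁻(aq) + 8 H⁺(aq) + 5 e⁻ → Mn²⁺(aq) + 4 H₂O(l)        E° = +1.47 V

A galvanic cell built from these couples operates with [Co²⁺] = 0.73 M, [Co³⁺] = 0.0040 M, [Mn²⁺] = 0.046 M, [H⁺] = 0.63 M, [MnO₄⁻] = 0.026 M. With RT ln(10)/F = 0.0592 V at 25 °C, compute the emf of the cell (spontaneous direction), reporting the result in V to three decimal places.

Co³⁺/Co²⁺ is the cathode (higher E°), MnO₄⁻/Mn²⁺ the anode: E°cell = +1.82 − (+1.47) = +0.35 V, n = 5.
Overall: 5 Co³⁺(aq) + Mn²⁺(aq) + 4 H₂O(l) → 5 Co²⁺(aq) + MnO₄⁻(aq) + 8 H⁺(aq)
Q = [Co²⁺]^5·[MnO₄⁻]·[H⁺]^8 / ([Co³⁺]^5·[Mn²⁺]); log Q = 9.453.
E = E° − (0.0592/n) log Q = +0.35 − (0.0592/5)(9.453) = +0.238 V.

+0.238 V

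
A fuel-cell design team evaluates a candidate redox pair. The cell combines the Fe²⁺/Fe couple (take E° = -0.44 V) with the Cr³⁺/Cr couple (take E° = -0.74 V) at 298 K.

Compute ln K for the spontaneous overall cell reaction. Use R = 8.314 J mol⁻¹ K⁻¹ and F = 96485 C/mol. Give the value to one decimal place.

70.1

Cathode: Fe²⁺/Fe; anode: Cr³⁺/Cr. E°cell = (-0.44) − (-0.74) = +0.30 V, with n = 6.
ΔG° = −nFE° = −RT ln K, so ln K = nFE°/(RT) = (6)(96485)(+0.30) / ((8.314)(298)) = 70.098.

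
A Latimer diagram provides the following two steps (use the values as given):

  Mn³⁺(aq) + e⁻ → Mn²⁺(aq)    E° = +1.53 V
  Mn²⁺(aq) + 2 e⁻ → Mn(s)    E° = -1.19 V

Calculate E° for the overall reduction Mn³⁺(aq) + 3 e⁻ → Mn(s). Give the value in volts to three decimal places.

Since ΔG° = −nFE° is additive over sequential reductions, n₃E°₃ = n₁E°₁ + n₂E°₂.
E°₃ = (1×+1.53 + 2×-1.19) / 3 = (-0.850) / 3 = -0.283 V.

-0.283 V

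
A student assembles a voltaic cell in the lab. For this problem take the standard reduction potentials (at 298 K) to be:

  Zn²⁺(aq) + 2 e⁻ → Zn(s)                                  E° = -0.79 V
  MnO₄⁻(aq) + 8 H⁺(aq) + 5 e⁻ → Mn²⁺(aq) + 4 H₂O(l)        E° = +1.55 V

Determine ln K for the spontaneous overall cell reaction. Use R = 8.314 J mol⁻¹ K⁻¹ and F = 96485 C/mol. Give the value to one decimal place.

Cathode: MnO₄⁻/Mn²⁺; anode: Zn²⁺/Zn. E°cell = (+1.55) − (-0.79) = +2.34 V, with n = 10.
ΔG° = −nFE° = −RT ln K, so ln K = nFE°/(RT) = (10)(96485)(+2.34) / ((8.314)(298)) = 911.275.

911.3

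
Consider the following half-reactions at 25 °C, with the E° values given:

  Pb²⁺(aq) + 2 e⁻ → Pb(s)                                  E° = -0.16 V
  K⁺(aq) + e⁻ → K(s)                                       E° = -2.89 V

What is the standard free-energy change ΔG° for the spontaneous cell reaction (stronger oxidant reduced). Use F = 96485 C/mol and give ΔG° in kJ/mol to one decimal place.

Pb²⁺/Pb (E° = -0.16 V) is the cathode; K⁺/K (E° = -2.89 V) is the anode, so E°cell = +2.73 V.
Balancing electrons gives n = 2 (lcm of 2 and 1).
ΔG° = −nFE° = −(2)(96485)(+2.73) = -526,808 J = -526.8 kJ/mol.

-526.8 kJ/mol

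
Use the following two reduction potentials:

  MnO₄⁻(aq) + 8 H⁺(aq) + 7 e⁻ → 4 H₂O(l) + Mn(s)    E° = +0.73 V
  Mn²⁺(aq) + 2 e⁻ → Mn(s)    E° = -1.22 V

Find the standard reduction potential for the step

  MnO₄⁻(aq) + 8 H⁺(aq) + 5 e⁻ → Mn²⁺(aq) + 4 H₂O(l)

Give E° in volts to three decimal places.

+1.510 V

Sequential free energies add, so n₃E°₃ = n₁E°₁ + n₂E°₂.
With n₃ = 7, and the known step contributing 2×(-1.22) V, the unknown satisfies 5·E° = 7×(+0.73) − 2×(-1.22) = +7.550.
E° = +7.550 / 5 = +1.510 V.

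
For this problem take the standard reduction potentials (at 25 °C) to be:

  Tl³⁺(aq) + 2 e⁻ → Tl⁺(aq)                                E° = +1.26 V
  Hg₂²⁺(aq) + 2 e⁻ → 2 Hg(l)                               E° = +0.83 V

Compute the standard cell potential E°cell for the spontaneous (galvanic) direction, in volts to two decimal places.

+0.43 V

The Tl³⁺/Tl⁺ couple has the higher reduction potential, so it is the cathode; Hg₂²⁺/Hg is oxidised at the anode.
E°cell = E°(cathode) − E°(anode) = (+1.26) − (+0.83) = +0.43 V.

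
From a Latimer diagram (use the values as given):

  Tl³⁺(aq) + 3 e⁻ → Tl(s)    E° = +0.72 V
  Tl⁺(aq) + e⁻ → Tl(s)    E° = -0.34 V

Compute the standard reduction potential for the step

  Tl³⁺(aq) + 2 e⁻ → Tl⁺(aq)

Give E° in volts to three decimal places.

Sequential free energies add, so n₃E°₃ = n₁E°₁ + n₂E°₂.
With n₃ = 3, and the known step contributing 1×(-0.34) V, the unknown satisfies 2·E° = 3×(+0.72) − 1×(-0.34) = +2.500.
E° = +2.500 / 2 = +1.250 V.

+1.250 V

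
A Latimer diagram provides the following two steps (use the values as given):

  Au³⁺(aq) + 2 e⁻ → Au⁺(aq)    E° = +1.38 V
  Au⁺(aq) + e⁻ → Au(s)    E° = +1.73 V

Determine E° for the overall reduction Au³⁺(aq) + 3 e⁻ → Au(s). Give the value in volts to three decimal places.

Standard free energies of sequential steps add: ΔG°₃ = ΔG°₁ + ΔG°₂, so n₃E°₃ = n₁E°₁ + n₂E°₂.
E°₃ = (2×+1.38 + 1×+1.73) / 3 = (+4.490) / 3 = +1.497 V.
Simply averaging or adding the two E° values would be wrong; the electron-weighted sum is required.

+1.497 V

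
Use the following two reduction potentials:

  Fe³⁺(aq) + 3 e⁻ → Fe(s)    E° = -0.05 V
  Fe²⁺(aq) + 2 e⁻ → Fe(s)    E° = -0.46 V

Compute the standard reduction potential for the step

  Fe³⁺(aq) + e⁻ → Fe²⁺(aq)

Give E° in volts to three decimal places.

+0.770 V

Sequential free energies add, so n₃E°₃ = n₁E°₁ + n₂E°₂.
With n₃ = 3, and the known step contributing 2×(-0.46) V, the unknown satisfies 1·E° = 3×(-0.05) − 2×(-0.46) = +0.770.
E° = +0.770 / 1 = +0.770 V.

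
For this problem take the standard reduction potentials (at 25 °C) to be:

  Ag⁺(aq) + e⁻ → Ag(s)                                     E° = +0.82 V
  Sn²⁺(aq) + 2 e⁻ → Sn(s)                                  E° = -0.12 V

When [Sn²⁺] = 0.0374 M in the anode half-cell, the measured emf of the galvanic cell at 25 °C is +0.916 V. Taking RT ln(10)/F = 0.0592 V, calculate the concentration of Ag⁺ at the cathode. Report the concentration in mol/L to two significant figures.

Ag⁺/Ag is the cathode, Sn²⁺/Sn the anode: E°cell = +0.94 V, n = 2.
Overall reaction: 2 Ag⁺(aq) + Sn(s) → 2 Ag(s) + Sn²⁺(aq); Q = [Sn²⁺]^1/[Ag⁺]^2.
From E = E° − (0.0592/n) log Q: log Q = (E° − E)·n/0.0592 = (+0.94 − (+0.916))·2/0.0592 = 0.8108.
So 2·log[Ag⁺] = 1·log(0.0374) − log Q = -1.4271 − (0.8108) = -2.2379; log[Ag⁺] = -2.2379 / 2 = -1.1189; [Ag⁺] = 10^(-1.1189) ≈ 0.076 M.

0.076 M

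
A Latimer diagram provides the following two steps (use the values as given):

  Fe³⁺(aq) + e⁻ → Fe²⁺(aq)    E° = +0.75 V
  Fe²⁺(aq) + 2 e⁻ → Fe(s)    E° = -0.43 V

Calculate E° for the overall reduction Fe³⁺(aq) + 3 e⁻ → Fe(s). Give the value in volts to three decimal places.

Since ΔG° = −nFE° is additive over sequential reductions, n₃E°₃ = n₁E°₁ + n₂E°₂.
E°₃ = (1×+0.75 + 2×-0.43) / 3 = (-0.110) / 3 = -0.037 V.

-0.037 V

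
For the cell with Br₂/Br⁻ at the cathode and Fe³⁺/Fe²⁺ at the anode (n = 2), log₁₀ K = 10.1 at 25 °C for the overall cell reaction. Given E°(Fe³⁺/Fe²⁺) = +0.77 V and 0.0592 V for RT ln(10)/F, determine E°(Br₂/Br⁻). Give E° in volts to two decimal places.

+1.07 V

E°cell = (0.0592/n)·log K = (0.0592/2)(10.1) = +0.299 V.
Since Br₂/Br⁻ is the cathode and Fe³⁺/Fe²⁺ the anode, E°cell = E°(Br₂/Br⁻) − E°(Fe³⁺/Fe²⁺).
So E°(Br₂/Br⁻) = E°cell + E°(Fe³⁺/Fe²⁺) = +0.299 + (+0.77) = +1.07 V.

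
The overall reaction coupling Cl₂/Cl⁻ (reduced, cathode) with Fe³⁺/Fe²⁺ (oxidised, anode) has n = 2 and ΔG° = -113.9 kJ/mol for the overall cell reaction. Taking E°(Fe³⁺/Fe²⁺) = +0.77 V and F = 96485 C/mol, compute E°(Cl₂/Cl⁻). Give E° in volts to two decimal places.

E°cell = −ΔG°/(nF) = −(-113.9×10³)/((2)(96485)) = +0.590 V.
Since Cl₂/Cl⁻ is the cathode and Fe³⁺/Fe²⁺ the anode, E°cell = E°(Cl₂/Cl⁻) − E°(Fe³⁺/Fe²⁺).
So E°(Cl₂/Cl⁻) = E°cell + E°(Fe³⁺/Fe²⁺) = +0.590 + (+0.77) = +1.36 V.

+1.36 V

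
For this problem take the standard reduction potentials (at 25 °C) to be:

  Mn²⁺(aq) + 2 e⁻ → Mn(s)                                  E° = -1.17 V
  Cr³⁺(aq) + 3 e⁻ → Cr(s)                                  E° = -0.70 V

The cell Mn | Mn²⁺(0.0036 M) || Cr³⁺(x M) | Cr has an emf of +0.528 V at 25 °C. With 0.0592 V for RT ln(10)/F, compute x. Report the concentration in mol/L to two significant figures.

Cr³⁺/Cr is the cathode, Mn²⁺/Mn the anode: E°cell = +0.47 V, n = 6.
Overall reaction: 2 Cr³⁺(aq) + 3 Mn(s) → 2 Cr(s) + 3 Mn²⁺(aq); Q = [Mn²⁺]^3/[Cr³⁺]^2.
From E = E° − (0.0592/n) log Q: log Q = (E° − E)·n/0.0592 = (+0.47 − (+0.528))·6/0.0592 = -5.8784.
So 2·log[Cr³⁺] = 3·log(0.0036) − log Q = -7.3311 − (-5.8784) = -1.4527; log[Cr³⁺] = -1.4527 / 2 = -0.7264; [Cr³⁺] = 10^(-0.7264) ≈ 0.19 M.

0.19 M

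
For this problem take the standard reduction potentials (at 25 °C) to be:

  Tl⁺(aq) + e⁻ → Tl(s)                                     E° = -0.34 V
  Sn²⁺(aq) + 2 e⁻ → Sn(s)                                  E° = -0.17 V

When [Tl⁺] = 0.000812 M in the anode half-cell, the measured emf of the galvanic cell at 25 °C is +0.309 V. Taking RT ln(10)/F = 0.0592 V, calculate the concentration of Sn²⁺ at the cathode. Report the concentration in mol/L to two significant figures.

Sn²⁺/Sn is the cathode, Tl⁺/Tl the anode: E°cell = +0.17 V, n = 2.
Overall reaction: Sn²⁺(aq) + 2 Tl(s) → Sn(s) + 2 Tl⁺(aq); Q = [Tl⁺]^2/[Sn²⁺]^1.
From E = E° − (0.0592/n) log Q: log Q = (E° − E)·n/0.0592 = (+0.17 − (+0.309))·2/0.0592 = -4.6959.
So 1·log[Sn²⁺] = 2·log(0.000812) − log Q = -6.1809 − (-4.6959) = -1.4850; [Sn²⁺] = 10^(-1.4850) ≈ 0.033 M.

0.033 M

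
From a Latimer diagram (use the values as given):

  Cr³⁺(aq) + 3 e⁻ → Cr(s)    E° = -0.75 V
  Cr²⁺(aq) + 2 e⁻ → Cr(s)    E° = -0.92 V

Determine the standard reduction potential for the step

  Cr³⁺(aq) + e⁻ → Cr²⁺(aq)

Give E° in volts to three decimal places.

-0.410 V

Sequential free energies add, so n₃E°₃ = n₁E°₁ + n₂E°₂.
With n₃ = 3, and the known step contributing 2×(-0.92) V, the unknown satisfies 1·E° = 3×(-0.75) − 2×(-0.92) = -0.410.
E° = -0.410 / 1 = -0.410 V.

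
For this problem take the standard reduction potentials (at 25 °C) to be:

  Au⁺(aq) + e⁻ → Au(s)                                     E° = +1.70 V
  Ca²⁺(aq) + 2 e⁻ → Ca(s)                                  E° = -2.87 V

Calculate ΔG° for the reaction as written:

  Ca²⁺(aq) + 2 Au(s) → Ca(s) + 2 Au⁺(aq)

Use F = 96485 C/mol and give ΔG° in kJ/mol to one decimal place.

As written, Ca²⁺/Ca is reduced (cathode) and Au⁺/Au is oxidised (anode), so E°cell = (-2.87) − (+1.70) = -4.57 V.
Balancing electrons gives n = 2.
ΔG° = −nFE° = −(2)(96485)(-4.57) = 881,873 J = +881.9 kJ/mol.

+881.9 kJ/mol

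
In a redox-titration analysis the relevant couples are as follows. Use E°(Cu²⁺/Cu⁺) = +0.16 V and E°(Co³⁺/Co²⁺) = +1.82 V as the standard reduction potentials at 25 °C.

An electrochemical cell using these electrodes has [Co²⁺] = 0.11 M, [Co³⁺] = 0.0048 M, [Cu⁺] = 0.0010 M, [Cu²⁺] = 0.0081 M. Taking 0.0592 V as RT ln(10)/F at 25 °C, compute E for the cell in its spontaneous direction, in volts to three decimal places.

+1.526 V

Co³⁺/Co²⁺ is the cathode (higher E°), Cu²⁺/Cu⁺ the anode: E°cell = +1.82 − (+0.16) = +1.66 V, n = 1.
Overall: Co³⁺(aq) + Cu⁺(aq) → Co²⁺(aq) + Cu²⁺(aq)
Q = [Co²⁺]·[Cu²⁺] / ([Co³⁺]·[Cu⁺]); log Q = 2.269.
E = E° − (0.0592/n) log Q = +1.66 − (0.0592/1)(2.269) = +1.526 V.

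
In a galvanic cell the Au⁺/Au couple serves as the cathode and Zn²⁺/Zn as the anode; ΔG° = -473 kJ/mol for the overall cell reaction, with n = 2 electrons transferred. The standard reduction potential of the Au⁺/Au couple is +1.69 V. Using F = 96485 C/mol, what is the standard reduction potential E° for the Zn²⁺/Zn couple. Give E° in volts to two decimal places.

-0.76 V

E°cell = −ΔG°/(nF) = −(-473×10³)/((2)(96485)) = +2.451 V.
Since Au⁺/Au is the cathode and Zn²⁺/Zn the anode, E°cell = E°(Au⁺/Au) − E°(Zn²⁺/Zn).
So E°(Zn²⁺/Zn) = E°(Au⁺/Au) − E°cell = (+1.69) − (+2.451) = -0.76 V.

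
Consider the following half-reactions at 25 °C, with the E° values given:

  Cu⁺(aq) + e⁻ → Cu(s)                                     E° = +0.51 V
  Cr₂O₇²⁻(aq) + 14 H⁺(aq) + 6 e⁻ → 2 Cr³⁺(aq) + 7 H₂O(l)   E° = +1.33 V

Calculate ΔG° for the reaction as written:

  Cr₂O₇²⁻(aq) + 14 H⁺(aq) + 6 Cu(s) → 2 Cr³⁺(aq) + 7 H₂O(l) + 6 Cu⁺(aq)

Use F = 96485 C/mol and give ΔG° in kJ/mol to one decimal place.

-474.7 kJ/mol

As written, Cr₂O₇²⁻/Cr³⁺ is reduced (cathode) and Cu⁺/Cu is oxidised (anode), so E°cell = (+1.33) − (+0.51) = +0.82 V.
Balancing electrons gives n = 6.
ΔG° = −nFE° = −(6)(96485)(+0.82) = -474,706 J = -474.7 kJ/mol.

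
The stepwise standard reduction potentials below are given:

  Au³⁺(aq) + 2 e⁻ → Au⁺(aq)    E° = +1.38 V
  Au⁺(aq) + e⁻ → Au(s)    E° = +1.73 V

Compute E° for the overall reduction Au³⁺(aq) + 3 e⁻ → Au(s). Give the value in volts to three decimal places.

+1.497 V

Standard free energies of sequential steps add: ΔG°₃ = ΔG°₁ + ΔG°₂, so n₃E°₃ = n₁E°₁ + n₂E°₂.
E°₃ = (2×+1.38 + 1×+1.73) / 3 = (+4.490) / 3 = +1.497 V.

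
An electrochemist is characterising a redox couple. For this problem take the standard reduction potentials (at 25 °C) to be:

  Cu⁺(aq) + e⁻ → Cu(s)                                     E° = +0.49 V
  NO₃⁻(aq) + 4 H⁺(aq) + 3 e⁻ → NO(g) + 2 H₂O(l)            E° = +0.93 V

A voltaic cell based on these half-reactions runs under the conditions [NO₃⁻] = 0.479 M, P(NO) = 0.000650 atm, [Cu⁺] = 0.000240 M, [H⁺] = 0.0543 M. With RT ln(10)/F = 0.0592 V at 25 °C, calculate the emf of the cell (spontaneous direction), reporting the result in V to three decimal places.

+0.611 V

NO₃⁻/NO is the cathode (higher E°), Cu⁺/Cu the anode: E°cell = +0.93 − (+0.49) = +0.44 V, n = 3.
Overall: NO₃⁻(aq) + 4 H⁺(aq) + 3 Cu(s) → NO(g) + 2 H₂O(l) + 3 Cu⁺(aq)
Q = P(NO)·[Cu⁺]^3 / ([NO₃⁻]·[H⁺]^4); log Q = -8.666.
E = E° − (0.0592/n) log Q = +0.44 − (0.0592/3)(-8.666) = +0.611 V.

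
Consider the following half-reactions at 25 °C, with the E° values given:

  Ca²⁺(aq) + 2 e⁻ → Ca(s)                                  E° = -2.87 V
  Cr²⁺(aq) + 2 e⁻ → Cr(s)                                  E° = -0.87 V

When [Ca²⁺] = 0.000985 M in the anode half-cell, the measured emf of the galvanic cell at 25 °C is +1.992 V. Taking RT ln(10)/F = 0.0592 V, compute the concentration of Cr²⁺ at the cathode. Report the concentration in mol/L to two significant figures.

0.00053 M

Cr²⁺/Cr is the cathode, Ca²⁺/Ca the anode: E°cell = +2.00 V, n = 2.
Overall reaction: Cr²⁺(aq) + Ca(s) → Cr(s) + Ca²⁺(aq); Q = [Ca²⁺]^1/[Cr²⁺]^1.
From E = E° − (0.0592/n) log Q: log Q = (E° − E)·n/0.0592 = (+2.00 − (+1.992))·2/0.0592 = 0.2703.
So 1·log[Cr²⁺] = 1·log(0.000985) − log Q = -3.0066 − (0.2703) = -3.2769; [Cr²⁺] = 10^(-3.2769) ≈ 0.00053 M.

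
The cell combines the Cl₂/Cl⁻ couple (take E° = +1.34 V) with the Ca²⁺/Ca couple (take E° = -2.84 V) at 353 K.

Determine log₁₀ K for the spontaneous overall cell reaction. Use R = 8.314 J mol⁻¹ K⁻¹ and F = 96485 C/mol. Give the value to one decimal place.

119.4

Cathode: Cl₂/Cl⁻; anode: Ca²⁺/Ca. E°cell = (+1.34) − (-2.84) = +4.18 V, with n = 2.
ΔG° = −nFE° = −RT ln K, so ln K = nFE°/(RT) = (2)(96485)(+4.18) / ((8.314)(353)) = 274.841.
log₁₀ K = 274.841 / ln 10 = 119.4.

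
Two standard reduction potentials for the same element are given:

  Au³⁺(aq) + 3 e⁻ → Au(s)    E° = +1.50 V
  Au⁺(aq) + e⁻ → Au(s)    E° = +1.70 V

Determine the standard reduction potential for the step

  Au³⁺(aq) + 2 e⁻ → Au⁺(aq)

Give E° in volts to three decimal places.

Sequential free energies add, so n₃E°₃ = n₁E°₁ + n₂E°₂.
With n₃ = 3, and the known step contributing 1×(+1.70) V, the unknown satisfies 2·E° = 3×(+1.50) − 1×(+1.70) = +2.800.
E° = +2.800 / 2 = +1.400 V.

+1.400 V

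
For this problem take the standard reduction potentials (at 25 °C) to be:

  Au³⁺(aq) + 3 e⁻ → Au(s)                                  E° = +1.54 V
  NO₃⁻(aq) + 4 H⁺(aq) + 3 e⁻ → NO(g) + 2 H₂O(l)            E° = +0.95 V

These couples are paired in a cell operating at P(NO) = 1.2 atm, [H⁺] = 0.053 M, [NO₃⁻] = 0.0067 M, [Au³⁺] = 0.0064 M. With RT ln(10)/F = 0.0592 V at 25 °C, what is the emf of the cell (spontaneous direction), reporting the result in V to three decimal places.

+0.692 V

Au³⁺/Au is the cathode (higher E°), NO₃⁻/NO the anode: E°cell = +1.54 − (+0.95) = +0.59 V, n = 3.
Overall: Au³⁺(aq) + NO(g) + 2 H₂O(l) → Au(s) + NO₃⁻(aq) + 4 H⁺(aq)
Q = [NO₃⁻]·[H⁺]^4 / ([Au³⁺]·P(NO)); log Q = -5.162.
E = E° − (0.0592/n) log Q = +0.59 − (0.0592/3)(-5.162) = +0.692 V.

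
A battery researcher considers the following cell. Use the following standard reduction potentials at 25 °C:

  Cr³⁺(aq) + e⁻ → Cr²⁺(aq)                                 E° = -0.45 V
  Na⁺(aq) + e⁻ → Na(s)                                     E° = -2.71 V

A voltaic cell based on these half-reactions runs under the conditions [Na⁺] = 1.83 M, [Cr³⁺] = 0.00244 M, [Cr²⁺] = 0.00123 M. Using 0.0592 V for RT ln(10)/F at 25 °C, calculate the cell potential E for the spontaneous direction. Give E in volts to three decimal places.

Cr³⁺/Cr²⁺ is the cathode (higher E°), Na⁺/Na the anode: E°cell = -0.45 − (-2.71) = +2.26 V, n = 1.
Overall: Cr³⁺(aq) + Na(s) → Cr²⁺(aq) + Na⁺(aq)
Q = [Cr²⁺]·[Na⁺] / ([Cr³⁺]); log Q = -0.035.
E = E° − (0.0592/n) log Q = +2.26 − (0.0592/1)(-0.035) = +2.262 V.

+2.262 V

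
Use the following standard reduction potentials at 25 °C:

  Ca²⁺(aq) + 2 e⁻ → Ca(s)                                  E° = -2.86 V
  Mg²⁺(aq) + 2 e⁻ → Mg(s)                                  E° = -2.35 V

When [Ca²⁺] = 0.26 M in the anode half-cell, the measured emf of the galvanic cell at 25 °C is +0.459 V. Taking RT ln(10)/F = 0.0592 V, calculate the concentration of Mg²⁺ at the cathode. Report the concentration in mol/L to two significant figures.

Mg²⁺/Mg is the cathode, Ca²⁺/Ca the anode: E°cell = +0.51 V, n = 2.
Overall reaction: Mg²⁺(aq) + Ca(s) → Mg(s) + Ca²⁺(aq); Q = [Ca²⁺]^1/[Mg²⁺]^1.
From E = E° − (0.0592/n) log Q: log Q = (E° − E)·n/0.0592 = (+0.51 − (+0.459))·2/0.0592 = 1.7230.
So 1·log[Mg²⁺] = 1·log(0.26) − log Q = -0.5850 − (1.7230) = -2.3080; [Mg²⁺] = 10^(-2.3080) ≈ 0.0049 M.

0.0049 M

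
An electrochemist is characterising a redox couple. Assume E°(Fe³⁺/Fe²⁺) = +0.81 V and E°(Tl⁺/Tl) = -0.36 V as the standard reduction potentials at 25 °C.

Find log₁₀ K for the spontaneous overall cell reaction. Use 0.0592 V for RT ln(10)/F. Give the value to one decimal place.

Cathode: Fe³⁺/Fe²⁺; anode: Tl⁺/Tl. E°cell = +1.17 V, n = 1.
log K = nE°cell / 0.0592 = (1)(+1.17) / 0.0592 = 19.8.

19.8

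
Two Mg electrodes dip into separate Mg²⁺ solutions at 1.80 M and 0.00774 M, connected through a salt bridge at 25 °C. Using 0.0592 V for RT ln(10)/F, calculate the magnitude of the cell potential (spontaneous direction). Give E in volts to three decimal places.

+0.070 V

For a concentration cell E°cell = 0. The 1.80 M side is the cathode (reduction is favoured where [Mg²⁺] is higher).
With n = 2, E = −(0.0592/2) log([Mg²⁺]ₐₙ/[Mg²⁺]꜀ₐₜ) = −(0.0592/2) log(0.00774/1.8) = −(0.0592/2)(-2.367) = +0.070 V.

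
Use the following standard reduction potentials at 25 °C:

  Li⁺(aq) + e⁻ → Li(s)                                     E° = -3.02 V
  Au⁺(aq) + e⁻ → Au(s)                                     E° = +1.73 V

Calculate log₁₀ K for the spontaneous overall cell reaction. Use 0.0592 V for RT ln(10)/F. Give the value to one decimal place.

Cathode: Au⁺/Au; anode: Li⁺/Li. E°cell = +4.75 V, n = 1.
log K = nE°cell / 0.0592 = (1)(+4.75) / 0.0592 = 80.2.

80.2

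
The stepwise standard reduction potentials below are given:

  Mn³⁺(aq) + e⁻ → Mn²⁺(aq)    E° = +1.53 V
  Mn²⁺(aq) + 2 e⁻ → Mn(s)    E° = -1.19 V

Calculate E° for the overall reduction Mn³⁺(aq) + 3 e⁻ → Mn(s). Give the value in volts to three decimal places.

Since ΔG° = −nFE° is additive over sequential reductions, n₃E°₃ = n₁E°₁ + n₂E°₂.
E°₃ = (1×+1.53 + 2×-1.19) / 3 = (-0.850) / 3 = -0.283 V.
Simply averaging or adding the two E° values would be wrong; the electron-weighted sum is required.

-0.283 V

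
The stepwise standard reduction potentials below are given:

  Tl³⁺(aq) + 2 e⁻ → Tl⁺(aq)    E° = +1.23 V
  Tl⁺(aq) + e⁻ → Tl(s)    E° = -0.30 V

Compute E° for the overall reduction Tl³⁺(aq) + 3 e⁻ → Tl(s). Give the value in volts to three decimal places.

Since ΔG° = −nFE° is additive over sequential reductions, n₃E°₃ = n₁E°₁ + n₂E°₂.
E°₃ = (2×+1.23 + 1×-0.30) / 3 = (+2.160) / 3 = +0.720 V.
E° values themselves are not directly additive — weighting by electron count is essential.

+0.720 V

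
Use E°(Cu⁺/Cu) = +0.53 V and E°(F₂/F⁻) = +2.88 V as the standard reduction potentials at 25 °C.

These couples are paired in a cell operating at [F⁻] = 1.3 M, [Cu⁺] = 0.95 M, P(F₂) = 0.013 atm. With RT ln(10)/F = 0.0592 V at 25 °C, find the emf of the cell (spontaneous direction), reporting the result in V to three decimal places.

+2.289 V

F₂/F⁻ is the cathode (higher E°), Cu⁺/Cu the anode: E°cell = +2.88 − (+0.53) = +2.35 V, n = 2.
Overall: F₂(g) + 2 Cu(s) → 2 F⁻(aq) + 2 Cu⁺(aq)
Q = [F⁻]^2·[Cu⁺]^2 / (P(F₂)); log Q = 2.069.
E = E° − (0.0592/n) log Q = +2.35 − (0.0592/2)(2.069) = +2.289 V.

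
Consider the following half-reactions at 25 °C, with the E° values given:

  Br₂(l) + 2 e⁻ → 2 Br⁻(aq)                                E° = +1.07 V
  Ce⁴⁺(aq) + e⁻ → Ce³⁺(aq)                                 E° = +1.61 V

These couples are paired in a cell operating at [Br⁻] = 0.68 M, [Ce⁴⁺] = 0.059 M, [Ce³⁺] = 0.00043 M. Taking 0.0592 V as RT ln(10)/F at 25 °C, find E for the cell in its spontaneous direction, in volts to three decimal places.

Ce⁴⁺/Ce³⁺ is the cathode (higher E°), Br₂/Br⁻ the anode: E°cell = +1.61 − (+1.07) = +0.54 V, n = 2.
Overall: 2 Ce⁴⁺(aq) + 2 Br⁻(aq) → 2 Ce³⁺(aq) + Br₂(l)
Q = [Ce³⁺]^2 / ([Ce⁴⁺]^2·[Br⁻]^2); log Q = -3.940.
E = E° − (0.0592/n) log Q = +0.54 − (0.0592/2)(-3.940) = +0.657 V.

+0.657 V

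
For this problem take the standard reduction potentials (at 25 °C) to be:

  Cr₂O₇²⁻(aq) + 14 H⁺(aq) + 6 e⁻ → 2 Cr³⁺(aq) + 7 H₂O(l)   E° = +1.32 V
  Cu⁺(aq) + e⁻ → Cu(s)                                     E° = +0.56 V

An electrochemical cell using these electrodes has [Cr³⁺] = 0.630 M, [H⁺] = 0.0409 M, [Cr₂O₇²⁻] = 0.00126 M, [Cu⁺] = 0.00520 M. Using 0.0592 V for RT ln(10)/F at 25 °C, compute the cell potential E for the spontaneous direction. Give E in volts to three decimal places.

Cr₂O₇²⁻/Cr³⁺ is the cathode (higher E°), Cu⁺/Cu the anode: E°cell = +1.32 − (+0.56) = +0.76 V, n = 6.
Overall: Cr₂O₇²⁻(aq) + 14 H⁺(aq) + 6 Cu(s) → 2 Cr³⁺(aq) + 7 H₂O(l) + 6 Cu⁺(aq)
Q = [Cr³⁺]^2·[Cu⁺]^6 / ([Cr₂O₇²⁻]·[H⁺]^14); log Q = 8.230.
E = E° − (0.0592/n) log Q = +0.76 − (0.0592/6)(8.230) = +0.679 V.

+0.679 V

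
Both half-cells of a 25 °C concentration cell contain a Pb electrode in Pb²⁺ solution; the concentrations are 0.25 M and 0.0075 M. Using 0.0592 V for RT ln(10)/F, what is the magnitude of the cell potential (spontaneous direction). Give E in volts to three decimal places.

+0.045 V

For a concentration cell E°cell = 0. The 0.25 M side is the cathode (reduction is favoured where [Pb²⁺] is higher).
With n = 2, E = −(0.0592/2) log([Pb²⁺]ₐₙ/[Pb²⁺]꜀ₐₜ) = −(0.0592/2) log(0.0075/0.25) = −(0.0592/2)(-1.523) = +0.045 V.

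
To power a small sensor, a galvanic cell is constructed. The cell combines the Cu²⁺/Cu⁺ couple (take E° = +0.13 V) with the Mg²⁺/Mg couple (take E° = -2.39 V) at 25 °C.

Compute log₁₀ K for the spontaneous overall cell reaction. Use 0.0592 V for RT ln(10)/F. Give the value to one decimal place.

Cathode: Cu²⁺/Cu⁺; anode: Mg²⁺/Mg. E°cell = +2.52 V, n = 2.
log K = nE°cell / 0.0592 = (2)(+2.52) / 0.0592 = 85.1.

85.1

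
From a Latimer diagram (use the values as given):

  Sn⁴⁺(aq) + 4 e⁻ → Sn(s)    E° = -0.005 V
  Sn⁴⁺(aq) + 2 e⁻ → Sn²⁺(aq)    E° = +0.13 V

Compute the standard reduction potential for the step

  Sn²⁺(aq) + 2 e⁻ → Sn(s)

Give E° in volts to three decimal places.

Sequential free energies add, so n₃E°₃ = n₁E°₁ + n₂E°₂.
With n₃ = 4, and the known step contributing 2×(+0.13) V, the unknown satisfies 2·E° = 4×(-0.005) − 2×(+0.13) = -0.280.
E° = -0.280 / 2 = -0.140 V.

-0.140 V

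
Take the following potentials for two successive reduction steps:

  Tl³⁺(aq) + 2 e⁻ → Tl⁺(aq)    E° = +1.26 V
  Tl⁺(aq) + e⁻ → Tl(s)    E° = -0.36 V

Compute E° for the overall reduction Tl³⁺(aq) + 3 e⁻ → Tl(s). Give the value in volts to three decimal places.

+0.720 V

Standard free energies of sequential steps add: ΔG°₃ = ΔG°₁ + ΔG°₂, so n₃E°₃ = n₁E°₁ + n₂E°₂.
E°₃ = (2×+1.26 + 1×-0.36) / 3 = (+2.160) / 3 = +0.720 V.
Simply averaging or adding the two E° values would be wrong; the electron-weighted sum is required.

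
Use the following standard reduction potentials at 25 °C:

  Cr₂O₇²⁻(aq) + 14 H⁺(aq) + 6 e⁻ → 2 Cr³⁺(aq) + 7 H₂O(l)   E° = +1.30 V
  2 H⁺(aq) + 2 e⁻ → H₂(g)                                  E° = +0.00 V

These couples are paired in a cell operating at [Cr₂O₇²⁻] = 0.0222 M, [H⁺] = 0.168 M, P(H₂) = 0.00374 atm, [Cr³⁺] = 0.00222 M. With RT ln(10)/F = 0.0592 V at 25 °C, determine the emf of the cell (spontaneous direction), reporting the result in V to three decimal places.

Cr₂O₇²⁻/Cr³⁺ is the cathode (higher E°), H⁺/H₂ the anode: E°cell = +1.30 − (+0.00) = +1.30 V, n = 6.
Overall: Cr₂O₇²⁻(aq) + 8 H⁺(aq) + 3 H₂(g) → 2 Cr³⁺(aq) + 7 H₂O(l)
Q = [Cr³⁺]^2 / ([Cr₂O₇²⁻]·[H⁺]^8·P(H₂)^3); log Q = 9.825.
E = E° − (0.0592/n) log Q = +1.30 − (0.0592/6)(9.825) = +1.203 V.

+1.203 V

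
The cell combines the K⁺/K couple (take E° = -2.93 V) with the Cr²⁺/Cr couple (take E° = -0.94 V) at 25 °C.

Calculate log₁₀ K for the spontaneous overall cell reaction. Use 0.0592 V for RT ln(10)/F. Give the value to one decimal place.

Cathode: Cr²⁺/Cr; anode: K⁺/K. E°cell = +1.99 V, n = 2.
log K = nE°cell / 0.0592 = (2)(+1.99) / 0.0592 = 67.2.

67.2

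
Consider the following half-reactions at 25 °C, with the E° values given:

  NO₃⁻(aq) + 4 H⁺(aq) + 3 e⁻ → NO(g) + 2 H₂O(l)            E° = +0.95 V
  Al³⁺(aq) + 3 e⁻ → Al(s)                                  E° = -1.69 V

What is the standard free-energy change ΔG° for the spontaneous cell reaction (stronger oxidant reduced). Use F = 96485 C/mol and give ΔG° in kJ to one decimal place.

-764.2 kJ

NO₃⁻/NO (E° = +0.95 V) is the cathode; Al³⁺/Al (E° = -1.69 V) is the anode, so E°cell = +2.64 V.
Balancing electrons gives n = 3 (lcm of 3 and 3).
ΔG° = −nFE° = −(3)(96485)(+2.64) = -764,161 J = -764.2 kJ.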